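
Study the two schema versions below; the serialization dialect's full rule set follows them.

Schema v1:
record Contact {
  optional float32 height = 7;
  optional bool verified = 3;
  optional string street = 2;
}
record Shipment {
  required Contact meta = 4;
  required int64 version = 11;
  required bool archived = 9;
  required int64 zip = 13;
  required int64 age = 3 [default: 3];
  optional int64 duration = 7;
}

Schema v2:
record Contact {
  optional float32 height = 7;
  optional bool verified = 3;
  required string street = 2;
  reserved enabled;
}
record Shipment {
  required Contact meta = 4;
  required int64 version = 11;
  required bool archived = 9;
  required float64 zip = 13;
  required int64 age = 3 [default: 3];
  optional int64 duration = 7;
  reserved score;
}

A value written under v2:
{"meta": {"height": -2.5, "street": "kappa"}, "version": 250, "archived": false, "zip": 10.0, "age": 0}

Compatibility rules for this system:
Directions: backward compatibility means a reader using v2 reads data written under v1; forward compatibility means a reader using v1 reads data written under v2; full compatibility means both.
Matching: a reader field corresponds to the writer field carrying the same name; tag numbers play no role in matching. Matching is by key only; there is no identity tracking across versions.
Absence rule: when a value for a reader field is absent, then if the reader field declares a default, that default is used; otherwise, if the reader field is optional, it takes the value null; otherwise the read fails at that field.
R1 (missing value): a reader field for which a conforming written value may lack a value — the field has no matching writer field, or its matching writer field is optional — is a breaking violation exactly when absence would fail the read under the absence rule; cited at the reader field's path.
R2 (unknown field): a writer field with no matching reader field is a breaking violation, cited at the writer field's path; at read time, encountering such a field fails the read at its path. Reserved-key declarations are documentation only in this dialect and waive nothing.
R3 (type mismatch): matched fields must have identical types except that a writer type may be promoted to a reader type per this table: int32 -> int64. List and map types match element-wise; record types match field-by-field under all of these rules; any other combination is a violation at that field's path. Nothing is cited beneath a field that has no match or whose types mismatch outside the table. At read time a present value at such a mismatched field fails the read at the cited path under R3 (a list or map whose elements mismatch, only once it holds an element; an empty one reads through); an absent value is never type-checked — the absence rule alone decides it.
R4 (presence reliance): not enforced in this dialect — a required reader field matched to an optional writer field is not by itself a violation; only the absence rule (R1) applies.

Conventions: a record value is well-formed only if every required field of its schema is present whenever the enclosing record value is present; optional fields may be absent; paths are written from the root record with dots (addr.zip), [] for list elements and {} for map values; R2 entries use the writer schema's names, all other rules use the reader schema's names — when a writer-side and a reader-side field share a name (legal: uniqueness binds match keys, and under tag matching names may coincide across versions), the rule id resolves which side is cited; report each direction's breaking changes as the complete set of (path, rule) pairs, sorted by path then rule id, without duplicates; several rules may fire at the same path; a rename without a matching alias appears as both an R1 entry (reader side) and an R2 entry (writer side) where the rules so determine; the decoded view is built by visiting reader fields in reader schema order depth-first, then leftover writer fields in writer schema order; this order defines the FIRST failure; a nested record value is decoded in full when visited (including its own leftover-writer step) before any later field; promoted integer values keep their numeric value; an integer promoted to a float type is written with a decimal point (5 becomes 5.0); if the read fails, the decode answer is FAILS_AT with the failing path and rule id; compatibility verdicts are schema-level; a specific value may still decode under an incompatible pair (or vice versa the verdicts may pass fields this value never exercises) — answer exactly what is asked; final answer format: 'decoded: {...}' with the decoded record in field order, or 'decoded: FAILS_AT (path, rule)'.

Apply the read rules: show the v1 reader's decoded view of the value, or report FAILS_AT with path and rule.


decoded: FAILS_AT (zip, R3)

arrows below run writer -> reader for Shipment
decode walk for Shipment under reader schema v1:
  meta.height := -2.5
  meta.verified := null (not supplied -> null)
  meta.street := "kappa"
  version := 250
  archived := false
  read fails at zip under R3
  => FAILS_AT (zip, R3)
the rest of the Shipment diff is inert for this question:
  field street in record Contact: optional changed to required -> changes Shipment's schema-level verdicts only — the decode of this value is the same


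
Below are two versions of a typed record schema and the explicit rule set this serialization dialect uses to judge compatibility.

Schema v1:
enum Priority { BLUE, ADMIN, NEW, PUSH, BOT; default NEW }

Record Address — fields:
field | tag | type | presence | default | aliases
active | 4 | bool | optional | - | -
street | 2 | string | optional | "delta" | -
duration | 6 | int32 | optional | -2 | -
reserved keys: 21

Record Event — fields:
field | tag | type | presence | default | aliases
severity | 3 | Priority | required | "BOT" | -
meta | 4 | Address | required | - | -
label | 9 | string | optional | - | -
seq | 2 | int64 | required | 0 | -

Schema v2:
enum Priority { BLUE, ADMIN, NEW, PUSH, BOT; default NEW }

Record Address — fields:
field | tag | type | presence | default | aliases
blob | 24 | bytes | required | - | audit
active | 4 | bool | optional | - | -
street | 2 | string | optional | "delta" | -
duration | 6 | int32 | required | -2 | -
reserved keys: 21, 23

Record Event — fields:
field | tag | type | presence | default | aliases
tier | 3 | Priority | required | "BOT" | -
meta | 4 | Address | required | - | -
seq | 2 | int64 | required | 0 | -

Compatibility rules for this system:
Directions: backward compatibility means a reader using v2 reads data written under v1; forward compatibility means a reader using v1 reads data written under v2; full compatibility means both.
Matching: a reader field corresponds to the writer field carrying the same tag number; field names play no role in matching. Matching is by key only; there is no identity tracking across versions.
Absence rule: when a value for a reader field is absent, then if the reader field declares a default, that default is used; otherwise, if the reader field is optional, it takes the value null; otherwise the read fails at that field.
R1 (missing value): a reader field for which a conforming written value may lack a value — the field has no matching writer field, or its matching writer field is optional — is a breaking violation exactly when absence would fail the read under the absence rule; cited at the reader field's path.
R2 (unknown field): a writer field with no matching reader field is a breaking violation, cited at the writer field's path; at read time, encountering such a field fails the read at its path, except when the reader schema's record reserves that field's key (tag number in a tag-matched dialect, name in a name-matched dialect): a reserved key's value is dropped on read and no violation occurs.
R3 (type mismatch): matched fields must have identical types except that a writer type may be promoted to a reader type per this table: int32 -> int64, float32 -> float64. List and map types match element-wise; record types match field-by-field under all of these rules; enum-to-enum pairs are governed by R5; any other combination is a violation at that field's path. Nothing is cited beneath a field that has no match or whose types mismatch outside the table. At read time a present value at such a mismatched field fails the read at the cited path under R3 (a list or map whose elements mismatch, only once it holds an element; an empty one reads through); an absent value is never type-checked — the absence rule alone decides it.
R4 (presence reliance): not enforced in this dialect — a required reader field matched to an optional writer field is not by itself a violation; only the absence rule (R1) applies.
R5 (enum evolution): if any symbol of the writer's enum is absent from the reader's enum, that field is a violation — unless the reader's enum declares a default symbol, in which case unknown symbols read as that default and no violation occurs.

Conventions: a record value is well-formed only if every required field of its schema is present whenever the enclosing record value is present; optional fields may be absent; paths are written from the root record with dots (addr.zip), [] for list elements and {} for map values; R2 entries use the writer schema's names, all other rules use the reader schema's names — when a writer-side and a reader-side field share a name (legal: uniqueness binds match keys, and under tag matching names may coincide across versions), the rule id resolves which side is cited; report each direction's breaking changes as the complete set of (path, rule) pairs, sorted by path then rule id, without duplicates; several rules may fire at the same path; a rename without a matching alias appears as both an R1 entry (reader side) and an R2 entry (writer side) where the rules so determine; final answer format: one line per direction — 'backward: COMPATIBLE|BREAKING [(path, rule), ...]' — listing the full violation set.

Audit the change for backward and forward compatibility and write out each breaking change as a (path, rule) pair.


each type pair in Event: writer, then reader
backward on Event — v2 reading data written by v1:
  Priority -> Priority, writer required: tier aligns to severity
  Address -> Address, writer required: meta aligns to meta
  int64 -> int64, writer required: seq aligns to seq
  writer label: unknown to reader
  meta.blob: no writer match
  bool -> bool, writer optional: meta.active aligns to meta.active
  string -> string, writer optional: meta.street aligns to meta.street
  int32 -> int32, writer optional: meta.duration aligns to meta.duration
  R2 fires at label
  R1 fires at meta.blob
  backward on Event therefore BREAKING (2)
forward on Event — v1 reading data written by v2:
  Priority -> Priority, writer required: severity aligns to tier
  Address -> Address, writer required: meta aligns to meta
  label: no writer match
  int64 -> int64, writer required: seq aligns to seq
  bool -> bool, writer optional: meta.active aligns to meta.active
  string -> string, writer optional: meta.street aligns to meta.street
  int32 -> int32, writer required: meta.duration aligns to meta.duration
  writer meta.blob: unknown to reader
  R2 fires at meta.blob
  forward on Event therefore BREAKING (1)

backward: BREAKING [(label, R2), (meta.blob, R1)]; forward: BREAKING [(meta.blob, R2)]


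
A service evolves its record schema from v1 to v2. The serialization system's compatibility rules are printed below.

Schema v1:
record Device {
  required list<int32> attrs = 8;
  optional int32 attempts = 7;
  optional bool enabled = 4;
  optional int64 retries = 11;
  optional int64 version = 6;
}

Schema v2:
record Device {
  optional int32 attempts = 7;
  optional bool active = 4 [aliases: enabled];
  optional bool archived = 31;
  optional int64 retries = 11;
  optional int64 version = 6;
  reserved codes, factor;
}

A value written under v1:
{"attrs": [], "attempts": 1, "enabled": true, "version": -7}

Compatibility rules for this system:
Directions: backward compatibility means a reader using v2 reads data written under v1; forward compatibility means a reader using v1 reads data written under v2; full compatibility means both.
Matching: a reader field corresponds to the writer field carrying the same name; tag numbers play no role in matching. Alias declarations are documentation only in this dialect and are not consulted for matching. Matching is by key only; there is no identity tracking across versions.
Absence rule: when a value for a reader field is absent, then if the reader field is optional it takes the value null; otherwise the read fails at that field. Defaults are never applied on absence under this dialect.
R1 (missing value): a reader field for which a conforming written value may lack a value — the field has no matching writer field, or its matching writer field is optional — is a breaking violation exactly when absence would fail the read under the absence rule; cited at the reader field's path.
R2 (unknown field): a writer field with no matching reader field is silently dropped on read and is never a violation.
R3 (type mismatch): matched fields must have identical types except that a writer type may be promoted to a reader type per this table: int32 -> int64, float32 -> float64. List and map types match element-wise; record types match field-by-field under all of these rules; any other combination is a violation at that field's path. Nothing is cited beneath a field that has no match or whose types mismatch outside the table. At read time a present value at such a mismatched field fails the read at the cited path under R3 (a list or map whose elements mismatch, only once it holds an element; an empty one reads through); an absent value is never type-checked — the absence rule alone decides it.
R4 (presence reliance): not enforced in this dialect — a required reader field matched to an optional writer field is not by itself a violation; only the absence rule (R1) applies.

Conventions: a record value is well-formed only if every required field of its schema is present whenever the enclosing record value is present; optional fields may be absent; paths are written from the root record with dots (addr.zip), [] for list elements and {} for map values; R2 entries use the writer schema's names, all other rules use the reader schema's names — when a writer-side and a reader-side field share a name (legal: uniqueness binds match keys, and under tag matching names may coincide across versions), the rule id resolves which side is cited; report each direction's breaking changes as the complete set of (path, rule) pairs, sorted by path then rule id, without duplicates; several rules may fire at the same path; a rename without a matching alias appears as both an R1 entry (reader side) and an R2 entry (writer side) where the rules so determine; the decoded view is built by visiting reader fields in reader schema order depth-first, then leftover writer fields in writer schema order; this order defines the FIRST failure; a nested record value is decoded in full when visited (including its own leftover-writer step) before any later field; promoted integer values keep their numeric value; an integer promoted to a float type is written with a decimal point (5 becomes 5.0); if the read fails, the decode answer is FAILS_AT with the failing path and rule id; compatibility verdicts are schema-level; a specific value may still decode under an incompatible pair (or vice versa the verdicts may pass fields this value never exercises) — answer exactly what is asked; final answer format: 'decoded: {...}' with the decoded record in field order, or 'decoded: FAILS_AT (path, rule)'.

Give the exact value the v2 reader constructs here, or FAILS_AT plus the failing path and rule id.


each type pair in Device: writer, then reader
decoding the Device value with the v2 reader:
  attempts := 1
  active := null (not supplied -> null)
  archived := null (not supplied -> null)
  retries := null (not supplied -> null)
  version := -7
  writer attrs: unmatched, discarded
  writer enabled: unmatched, discarded
  => decoded: {"attempts": 1, "active": null, "archived": null, "retries": null, "version": -7}

decoded: {"attempts": 1, "active": null, "archived": null, "retries": null, "version": -7}


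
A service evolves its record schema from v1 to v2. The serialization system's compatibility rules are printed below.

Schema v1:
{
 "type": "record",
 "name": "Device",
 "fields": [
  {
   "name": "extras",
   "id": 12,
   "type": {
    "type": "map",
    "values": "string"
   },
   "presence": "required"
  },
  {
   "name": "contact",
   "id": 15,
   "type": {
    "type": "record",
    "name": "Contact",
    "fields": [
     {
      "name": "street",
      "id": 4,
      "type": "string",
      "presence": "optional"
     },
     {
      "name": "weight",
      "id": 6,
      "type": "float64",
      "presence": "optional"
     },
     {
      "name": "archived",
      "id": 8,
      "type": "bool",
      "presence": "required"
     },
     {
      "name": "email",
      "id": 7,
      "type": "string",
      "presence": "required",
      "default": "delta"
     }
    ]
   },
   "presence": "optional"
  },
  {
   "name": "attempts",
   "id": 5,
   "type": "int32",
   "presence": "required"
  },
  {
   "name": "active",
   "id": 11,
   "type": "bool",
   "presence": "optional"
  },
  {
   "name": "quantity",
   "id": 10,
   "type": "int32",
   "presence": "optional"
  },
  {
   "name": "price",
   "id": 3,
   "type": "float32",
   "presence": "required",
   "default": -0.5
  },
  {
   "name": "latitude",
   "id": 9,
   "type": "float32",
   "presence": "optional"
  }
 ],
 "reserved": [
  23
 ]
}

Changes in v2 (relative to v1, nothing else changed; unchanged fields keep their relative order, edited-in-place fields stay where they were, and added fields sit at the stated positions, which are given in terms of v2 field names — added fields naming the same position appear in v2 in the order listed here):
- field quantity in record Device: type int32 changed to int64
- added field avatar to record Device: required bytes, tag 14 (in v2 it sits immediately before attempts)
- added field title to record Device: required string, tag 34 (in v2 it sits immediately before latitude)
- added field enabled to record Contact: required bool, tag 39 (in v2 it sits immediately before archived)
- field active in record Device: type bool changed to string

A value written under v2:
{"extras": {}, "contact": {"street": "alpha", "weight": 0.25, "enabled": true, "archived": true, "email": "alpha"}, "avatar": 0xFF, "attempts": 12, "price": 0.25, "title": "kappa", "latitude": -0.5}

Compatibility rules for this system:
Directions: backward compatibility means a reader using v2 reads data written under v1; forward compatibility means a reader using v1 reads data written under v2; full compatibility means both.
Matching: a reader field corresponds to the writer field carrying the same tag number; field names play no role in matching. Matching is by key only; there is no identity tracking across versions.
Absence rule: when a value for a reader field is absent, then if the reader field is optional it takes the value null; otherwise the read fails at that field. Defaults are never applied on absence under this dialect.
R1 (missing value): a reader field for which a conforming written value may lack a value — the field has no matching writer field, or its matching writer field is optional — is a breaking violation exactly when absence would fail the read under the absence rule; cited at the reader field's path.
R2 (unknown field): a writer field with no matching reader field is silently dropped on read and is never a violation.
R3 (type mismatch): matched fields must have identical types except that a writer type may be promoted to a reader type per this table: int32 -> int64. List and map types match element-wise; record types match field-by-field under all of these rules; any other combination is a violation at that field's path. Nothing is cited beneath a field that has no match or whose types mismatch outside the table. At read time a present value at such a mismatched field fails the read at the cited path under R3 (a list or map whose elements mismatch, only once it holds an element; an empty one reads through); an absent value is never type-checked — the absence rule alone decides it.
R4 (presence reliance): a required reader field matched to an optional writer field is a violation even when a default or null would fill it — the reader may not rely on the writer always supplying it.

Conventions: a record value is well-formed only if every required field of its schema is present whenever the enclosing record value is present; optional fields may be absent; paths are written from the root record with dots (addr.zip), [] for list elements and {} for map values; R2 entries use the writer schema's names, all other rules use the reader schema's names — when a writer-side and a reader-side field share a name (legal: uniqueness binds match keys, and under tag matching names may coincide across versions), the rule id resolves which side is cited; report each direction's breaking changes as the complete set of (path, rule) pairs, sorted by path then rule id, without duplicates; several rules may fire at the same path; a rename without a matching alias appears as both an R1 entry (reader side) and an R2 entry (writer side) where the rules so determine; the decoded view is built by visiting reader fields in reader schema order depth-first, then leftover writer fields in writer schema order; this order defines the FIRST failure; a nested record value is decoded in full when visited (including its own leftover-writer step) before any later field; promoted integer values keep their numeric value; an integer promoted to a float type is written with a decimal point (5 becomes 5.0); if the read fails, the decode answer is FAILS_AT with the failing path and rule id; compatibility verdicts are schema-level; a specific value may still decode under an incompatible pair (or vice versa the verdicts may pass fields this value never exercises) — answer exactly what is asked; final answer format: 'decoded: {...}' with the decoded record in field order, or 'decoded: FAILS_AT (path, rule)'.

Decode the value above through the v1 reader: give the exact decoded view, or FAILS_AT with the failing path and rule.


decoded: {"extras": {}, "contact": {"street": "alpha", "weight": 0.25, "archived": true, "email": "alpha"}, "attempts": 12, "active": null, "quantity": null, "price": 0.25, "latitude": -0.5}

arrows below run writer -> reader for Device
decoding the Device value with the v1 reader:
  extras := {}
  contact.street := "alpha"
  contact.weight := 0.25
  contact.archived := true
  contact.email := "alpha"
  writer contact.enabled: unmatched, discarded
  attempts := 12
  active := null (not supplied -> null)
  quantity := null (not supplied -> null)
  price := 0.25
  latitude := -0.5
  writer avatar: unmatched, discarded
  writer title: unmatched, discarded
  => decoded: {"extras": {}, "contact": {"street": "alpha", "weight": 0.25, "archived": true, "email": "alpha"}, "attempts": 12, "active": null, "quantity": null, "price": 0.25, "latitude": -0.5}
the other Device changes do not affect what is asked:
  field quantity in record Device: type int32 changed to int64 -> matters for Device compatibility verdicts, not for this value's decode
  added field title to record Device: required string, tag 34 (in v2 it sits immediately before latitude) -> matters for Device compatibility verdicts, not for this value's decode
  added field avatar to record Device: required bytes, tag 14 (in v2 it sits immediately before attempts) -> matters for Device compatibility verdicts, not for this value's decode
  added field enabled to record Contact: required bool, tag 39 (in v2 it sits immediately before archived) -> matters for Device compatibility verdicts, not for this value's decode
  field active in record Device: type bool changed to string -> matters for Device compatibility verdicts, not for this value's decode


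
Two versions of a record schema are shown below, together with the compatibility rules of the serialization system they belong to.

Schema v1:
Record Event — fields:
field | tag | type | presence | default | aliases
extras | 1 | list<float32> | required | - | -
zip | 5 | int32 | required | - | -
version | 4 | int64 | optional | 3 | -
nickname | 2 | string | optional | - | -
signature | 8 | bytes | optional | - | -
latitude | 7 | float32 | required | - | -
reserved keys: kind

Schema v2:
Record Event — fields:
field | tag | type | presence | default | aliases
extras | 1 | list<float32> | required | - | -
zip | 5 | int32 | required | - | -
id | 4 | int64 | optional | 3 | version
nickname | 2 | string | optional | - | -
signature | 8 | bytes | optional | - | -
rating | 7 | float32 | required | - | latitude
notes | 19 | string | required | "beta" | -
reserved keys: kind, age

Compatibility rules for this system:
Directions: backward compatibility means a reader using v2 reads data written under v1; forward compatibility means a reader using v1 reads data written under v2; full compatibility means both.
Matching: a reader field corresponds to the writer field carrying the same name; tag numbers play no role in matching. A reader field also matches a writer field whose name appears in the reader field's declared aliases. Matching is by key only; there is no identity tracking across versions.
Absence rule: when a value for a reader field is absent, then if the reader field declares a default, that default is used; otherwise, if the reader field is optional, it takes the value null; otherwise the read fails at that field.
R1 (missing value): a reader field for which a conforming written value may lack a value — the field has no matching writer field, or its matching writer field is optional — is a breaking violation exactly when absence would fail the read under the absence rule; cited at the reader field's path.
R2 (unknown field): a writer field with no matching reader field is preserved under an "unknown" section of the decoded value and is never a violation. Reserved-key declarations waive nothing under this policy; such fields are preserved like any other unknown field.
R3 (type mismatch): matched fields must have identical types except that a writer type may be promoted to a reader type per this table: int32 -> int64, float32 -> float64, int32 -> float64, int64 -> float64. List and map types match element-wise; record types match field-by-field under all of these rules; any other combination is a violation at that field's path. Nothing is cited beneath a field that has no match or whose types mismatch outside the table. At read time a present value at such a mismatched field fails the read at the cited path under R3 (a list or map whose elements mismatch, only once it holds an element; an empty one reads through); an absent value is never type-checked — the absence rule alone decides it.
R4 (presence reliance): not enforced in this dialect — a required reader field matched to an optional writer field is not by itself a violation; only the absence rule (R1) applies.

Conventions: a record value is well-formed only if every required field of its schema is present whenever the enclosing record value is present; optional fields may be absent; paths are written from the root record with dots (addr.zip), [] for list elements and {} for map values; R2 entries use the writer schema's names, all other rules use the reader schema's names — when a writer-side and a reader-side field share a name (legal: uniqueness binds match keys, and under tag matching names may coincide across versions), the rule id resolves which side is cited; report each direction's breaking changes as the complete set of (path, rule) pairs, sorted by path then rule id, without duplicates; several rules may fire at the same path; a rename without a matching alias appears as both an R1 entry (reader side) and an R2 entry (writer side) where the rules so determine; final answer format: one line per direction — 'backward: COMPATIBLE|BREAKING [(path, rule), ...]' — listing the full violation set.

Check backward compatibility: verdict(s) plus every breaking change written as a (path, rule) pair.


the writer's type comes first in each Event pair
backward on Event — v2 reading data written by v1:
  writer required, list<float32> -> list<float32>: reader extras maps from writer extras
  writer required, int32 -> int32: reader zip maps from writer zip
  writer optional, int64 -> int64: reader id maps from writer version
  writer optional, string -> string: reader nickname maps from writer nickname
  writer optional, bytes -> bytes: reader signature maps from writer signature
  writer required, float32 -> float32: reader rating maps from writer latitude
  notes: no writer match
  => backward verdict for Event: COMPATIBLE, no violations
remaining Event differences; none change what is asked:
  added field notes to record Event: required string, tag 19, default "beta" (in v2 it sits last) -> triggers nothing under Event's printed rules — same verdict
  renamed field version to id in record Event (alias version declared on the renamed field) -> triggers nothing under Event's printed rules — same verdict
  renamed field latitude to rating in record Event (alias latitude declared on the renamed field) -> matters only for Event's forward compatibility — outside the asked direction

backward: COMPATIBLE []


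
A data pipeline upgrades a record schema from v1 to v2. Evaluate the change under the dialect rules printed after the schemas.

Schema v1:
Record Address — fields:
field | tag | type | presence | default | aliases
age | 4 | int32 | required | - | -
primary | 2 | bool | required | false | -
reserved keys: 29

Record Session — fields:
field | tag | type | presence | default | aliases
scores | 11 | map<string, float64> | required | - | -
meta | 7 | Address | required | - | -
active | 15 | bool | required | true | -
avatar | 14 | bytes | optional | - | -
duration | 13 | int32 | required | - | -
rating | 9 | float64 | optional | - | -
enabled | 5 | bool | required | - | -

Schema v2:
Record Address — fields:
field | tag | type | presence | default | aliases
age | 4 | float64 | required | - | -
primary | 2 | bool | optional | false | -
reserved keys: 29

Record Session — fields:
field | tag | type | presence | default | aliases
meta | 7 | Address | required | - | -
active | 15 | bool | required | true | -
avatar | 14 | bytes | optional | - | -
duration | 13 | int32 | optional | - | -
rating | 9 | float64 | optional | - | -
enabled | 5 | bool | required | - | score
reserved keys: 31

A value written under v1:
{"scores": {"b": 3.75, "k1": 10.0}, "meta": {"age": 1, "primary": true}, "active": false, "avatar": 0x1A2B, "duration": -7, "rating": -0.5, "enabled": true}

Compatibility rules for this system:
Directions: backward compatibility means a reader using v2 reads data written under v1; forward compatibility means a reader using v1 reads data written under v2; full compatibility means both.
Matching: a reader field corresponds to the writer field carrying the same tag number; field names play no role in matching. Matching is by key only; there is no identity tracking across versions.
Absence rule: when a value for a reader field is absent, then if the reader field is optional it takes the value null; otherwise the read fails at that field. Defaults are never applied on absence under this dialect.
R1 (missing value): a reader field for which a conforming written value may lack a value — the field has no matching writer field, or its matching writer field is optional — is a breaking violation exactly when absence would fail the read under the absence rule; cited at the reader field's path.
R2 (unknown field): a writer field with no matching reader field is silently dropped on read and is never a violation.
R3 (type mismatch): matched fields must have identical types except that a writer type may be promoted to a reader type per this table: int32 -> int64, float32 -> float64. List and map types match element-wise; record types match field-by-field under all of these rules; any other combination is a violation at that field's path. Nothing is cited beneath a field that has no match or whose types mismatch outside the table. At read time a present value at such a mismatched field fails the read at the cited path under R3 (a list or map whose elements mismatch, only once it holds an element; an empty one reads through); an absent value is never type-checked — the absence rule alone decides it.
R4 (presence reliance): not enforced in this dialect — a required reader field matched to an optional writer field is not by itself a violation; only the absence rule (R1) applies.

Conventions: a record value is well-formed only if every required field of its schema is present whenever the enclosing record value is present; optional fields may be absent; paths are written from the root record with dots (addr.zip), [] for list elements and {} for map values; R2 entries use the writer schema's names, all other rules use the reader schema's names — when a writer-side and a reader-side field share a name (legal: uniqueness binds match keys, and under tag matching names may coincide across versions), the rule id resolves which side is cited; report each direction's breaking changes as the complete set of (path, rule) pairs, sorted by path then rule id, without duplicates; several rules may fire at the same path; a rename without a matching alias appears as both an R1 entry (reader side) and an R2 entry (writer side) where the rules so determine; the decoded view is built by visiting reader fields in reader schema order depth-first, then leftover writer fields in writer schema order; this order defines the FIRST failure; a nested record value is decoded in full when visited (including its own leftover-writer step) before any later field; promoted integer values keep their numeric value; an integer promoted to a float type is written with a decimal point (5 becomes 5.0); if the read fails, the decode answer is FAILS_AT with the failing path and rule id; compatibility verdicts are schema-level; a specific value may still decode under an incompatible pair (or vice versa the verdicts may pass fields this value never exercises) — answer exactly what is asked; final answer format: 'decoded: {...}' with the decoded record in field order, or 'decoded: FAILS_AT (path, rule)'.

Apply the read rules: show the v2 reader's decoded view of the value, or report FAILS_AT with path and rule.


decoded: FAILS_AT (meta.age, R3)

in Session below, arrows point writer -> reader
decode (reader v2):
  read fails at meta.age under R3
  => FAILS_AT (meta.age, R3)
remaining Session differences; none change what is asked:
  field duration in record Session: required changed to optional -> changes Session's schema-level verdicts only — the decode of this value is the same
  removed field scores from record Session -> changes Session's schema-level verdicts only — the decode of this value is the same
  field primary in record Address: required changed to optional -> changes Session's schema-level verdicts only — the decode of this value is the same


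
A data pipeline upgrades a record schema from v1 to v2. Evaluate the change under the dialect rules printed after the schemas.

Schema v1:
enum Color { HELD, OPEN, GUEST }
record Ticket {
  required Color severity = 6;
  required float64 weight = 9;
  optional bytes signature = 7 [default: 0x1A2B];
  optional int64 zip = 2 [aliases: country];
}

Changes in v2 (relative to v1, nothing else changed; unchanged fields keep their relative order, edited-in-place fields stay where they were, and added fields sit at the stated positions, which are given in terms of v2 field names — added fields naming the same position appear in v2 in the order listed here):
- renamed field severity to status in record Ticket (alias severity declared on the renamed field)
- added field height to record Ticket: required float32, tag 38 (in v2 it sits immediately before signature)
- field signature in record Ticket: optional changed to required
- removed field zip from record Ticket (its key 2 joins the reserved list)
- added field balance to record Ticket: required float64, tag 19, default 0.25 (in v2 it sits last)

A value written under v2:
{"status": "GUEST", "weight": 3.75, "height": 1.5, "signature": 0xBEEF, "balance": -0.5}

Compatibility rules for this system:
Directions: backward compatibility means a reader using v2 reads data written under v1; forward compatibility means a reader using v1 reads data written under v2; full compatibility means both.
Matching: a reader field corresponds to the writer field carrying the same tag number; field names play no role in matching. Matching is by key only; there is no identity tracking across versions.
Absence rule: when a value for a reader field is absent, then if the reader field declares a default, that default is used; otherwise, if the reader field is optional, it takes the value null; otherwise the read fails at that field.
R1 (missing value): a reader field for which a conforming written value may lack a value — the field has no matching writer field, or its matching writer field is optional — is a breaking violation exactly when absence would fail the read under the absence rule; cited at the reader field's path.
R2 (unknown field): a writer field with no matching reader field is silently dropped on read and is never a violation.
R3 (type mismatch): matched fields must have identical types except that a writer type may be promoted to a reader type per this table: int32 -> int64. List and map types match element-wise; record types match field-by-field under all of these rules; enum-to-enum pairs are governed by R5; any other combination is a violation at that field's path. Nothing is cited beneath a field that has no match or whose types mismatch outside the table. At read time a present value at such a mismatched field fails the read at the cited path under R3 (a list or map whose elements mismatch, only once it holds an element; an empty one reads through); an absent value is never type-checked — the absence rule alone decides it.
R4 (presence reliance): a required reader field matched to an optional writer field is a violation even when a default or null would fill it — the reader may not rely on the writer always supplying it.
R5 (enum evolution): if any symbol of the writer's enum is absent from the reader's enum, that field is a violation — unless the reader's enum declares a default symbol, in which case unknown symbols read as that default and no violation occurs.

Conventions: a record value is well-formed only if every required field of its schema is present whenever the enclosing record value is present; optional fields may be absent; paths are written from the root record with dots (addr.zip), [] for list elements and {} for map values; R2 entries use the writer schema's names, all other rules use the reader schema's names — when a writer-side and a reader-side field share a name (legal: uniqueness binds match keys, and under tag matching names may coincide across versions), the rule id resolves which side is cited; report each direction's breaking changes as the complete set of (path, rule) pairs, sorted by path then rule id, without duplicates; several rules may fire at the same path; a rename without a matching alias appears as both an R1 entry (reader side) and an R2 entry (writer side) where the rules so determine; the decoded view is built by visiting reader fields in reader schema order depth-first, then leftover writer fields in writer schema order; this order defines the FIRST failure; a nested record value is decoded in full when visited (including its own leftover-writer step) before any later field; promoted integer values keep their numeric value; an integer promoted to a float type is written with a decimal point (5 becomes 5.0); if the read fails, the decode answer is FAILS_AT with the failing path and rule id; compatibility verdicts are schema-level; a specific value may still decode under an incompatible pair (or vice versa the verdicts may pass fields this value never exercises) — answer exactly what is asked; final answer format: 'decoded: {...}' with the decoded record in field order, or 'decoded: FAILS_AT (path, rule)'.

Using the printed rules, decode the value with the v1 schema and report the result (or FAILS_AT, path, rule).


the writer's type comes first in each Ticket pair
decode walk for Ticket under reader schema v1:
  severity := "GUEST" (from writer status)
  weight := 3.75
  signature := 0xBEEF
  zip := null (not supplied -> null)
  writer height: unmatched, discarded
  writer balance: unmatched, discarded
  => decoded: {"severity": "GUEST", "weight": 3.75, "signature": 0xBEEF, "zip": null}
the other Ticket changes do not affect what is asked:
  renamed field severity to status in record Ticket (alias severity declared on the renamed field) -> triggers nothing under the printed rules; the Ticket answer is the same either way
  added field height to record Ticket: required float32, tag 38 (in v2 it sits immediately before signature) -> schema-level compatibility only; this Ticket value's decode is unchanged
  field signature in record Ticket: optional changed to required -> schema-level compatibility only; this Ticket value's decode is unchanged
  removed field zip from record Ticket (its key 2 joins the reserved list) -> triggers nothing under the printed rules; the Ticket answer is the same either way
  added field balance to record Ticket: required float64, tag 19, default 0.25 (in v2 it sits last) -> triggers nothing under the printed rules; the Ticket answer is the same either way

decoded: {"severity": "GUEST", "weight": 3.75, "signature": 0xBEEF, "zip": null}
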